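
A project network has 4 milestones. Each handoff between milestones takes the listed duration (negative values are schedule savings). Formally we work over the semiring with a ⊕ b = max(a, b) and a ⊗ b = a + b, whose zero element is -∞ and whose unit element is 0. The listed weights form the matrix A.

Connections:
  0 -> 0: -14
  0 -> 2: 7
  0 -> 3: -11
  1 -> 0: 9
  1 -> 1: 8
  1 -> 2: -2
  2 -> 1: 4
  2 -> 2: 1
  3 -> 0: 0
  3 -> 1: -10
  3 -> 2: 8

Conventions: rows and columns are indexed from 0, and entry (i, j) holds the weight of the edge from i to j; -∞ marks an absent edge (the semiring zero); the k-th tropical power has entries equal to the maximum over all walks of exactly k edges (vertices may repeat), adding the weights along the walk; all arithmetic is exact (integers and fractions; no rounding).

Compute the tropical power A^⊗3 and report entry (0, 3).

A^⊗2:
  [-11, 11, 8, -25]
  [17, 16, 16, -2]
  [13, 12, 2, -∞]
  [-1, 12, 9, -11]
A^⊗3:
  [20, 19, 9, -22]
  [25, 24, 24, 6]
  [21, 20, 20, 2]
  [21, 20, 10, -12]
Key observation: the optimum is the walk 0->3->0->3, with weight (-11) + 0 + (-11) = -22.
Optimal value attained by: walk 0->3->0->3.
Answer: (A^⊗3)[0][3] = -22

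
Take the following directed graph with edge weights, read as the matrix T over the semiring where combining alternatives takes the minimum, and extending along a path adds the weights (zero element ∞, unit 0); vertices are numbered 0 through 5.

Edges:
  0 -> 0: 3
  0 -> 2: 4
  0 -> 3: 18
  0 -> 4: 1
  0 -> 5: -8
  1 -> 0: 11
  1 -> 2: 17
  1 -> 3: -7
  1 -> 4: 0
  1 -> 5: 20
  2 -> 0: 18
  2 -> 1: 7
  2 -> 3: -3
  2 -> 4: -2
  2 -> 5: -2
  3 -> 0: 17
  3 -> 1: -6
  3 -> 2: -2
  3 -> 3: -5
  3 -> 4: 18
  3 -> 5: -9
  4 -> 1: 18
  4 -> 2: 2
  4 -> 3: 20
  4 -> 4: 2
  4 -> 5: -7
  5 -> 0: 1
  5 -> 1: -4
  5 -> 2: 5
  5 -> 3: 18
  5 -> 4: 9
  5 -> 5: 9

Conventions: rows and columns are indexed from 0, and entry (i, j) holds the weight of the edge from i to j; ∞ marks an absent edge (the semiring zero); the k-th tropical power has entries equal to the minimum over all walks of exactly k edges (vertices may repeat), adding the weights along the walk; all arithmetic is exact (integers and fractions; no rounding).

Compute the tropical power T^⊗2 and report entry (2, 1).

T^⊗2:
  [-7, -12, -3, 1, 1, -6]
  [10, -13, -9, -12, 2, -16]
  [-1, -9, -5, -8, 0, -12]
  [-8, -13, -7, -13, -6, -14]
  [-6, -11, -2, -1, 0, -5]
  [4, 5, 5, -11, -4, -7]
Key observation: the optimum is the walk 2->3->1, with weight (-3) + (-6) = -9.
Optimal value attained by: walk 2->3->1.
Answer: (T^⊗2)[2][1] = -9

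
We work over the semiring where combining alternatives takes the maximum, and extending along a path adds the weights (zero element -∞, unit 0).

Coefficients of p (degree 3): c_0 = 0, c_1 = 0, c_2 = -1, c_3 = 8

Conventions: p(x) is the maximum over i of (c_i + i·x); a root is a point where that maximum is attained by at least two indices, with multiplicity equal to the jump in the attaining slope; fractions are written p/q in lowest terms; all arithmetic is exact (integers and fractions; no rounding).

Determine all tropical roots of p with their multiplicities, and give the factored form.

hull edge (i=0, c=0) to (i=3, c=8): slope 8/3, span 3
Factored form: p(x) = 8 ⊗ (x ⊕ (-8/3)) ⊗ (x ⊕ (-8/3)) ⊗ (x ⊕ (-8/3))
Answer: roots = -8/3 (mult 3)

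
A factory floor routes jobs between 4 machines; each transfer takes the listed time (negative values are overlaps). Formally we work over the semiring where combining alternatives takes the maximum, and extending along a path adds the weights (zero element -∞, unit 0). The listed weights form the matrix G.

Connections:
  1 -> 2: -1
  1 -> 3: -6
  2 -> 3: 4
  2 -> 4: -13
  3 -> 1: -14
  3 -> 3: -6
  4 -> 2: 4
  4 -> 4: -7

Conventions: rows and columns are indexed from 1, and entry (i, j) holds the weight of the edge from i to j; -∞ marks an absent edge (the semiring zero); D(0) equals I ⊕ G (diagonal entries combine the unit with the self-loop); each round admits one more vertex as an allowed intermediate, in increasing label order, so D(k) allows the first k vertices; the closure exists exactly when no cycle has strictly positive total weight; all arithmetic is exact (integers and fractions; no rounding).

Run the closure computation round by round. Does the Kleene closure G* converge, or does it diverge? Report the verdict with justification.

D(0):
  [0, -1, -6, -∞]
  [-∞, 0, 4, -13]
  [-14, -∞, 0, -∞]
  [-∞, 4, -∞, 0]
D(1):
  [0, -1, -6, -∞]
  [-∞, 0, 4, -13]
  [-14, -15, 0, -∞]
  [-∞, 4, -∞, 0]
D(2):
  [0, -1, 3, -14]
  [-∞, 0, 4, -13]
  [-14, -15, 0, -28]
  [-∞, 4, 8, 0]
D(3):
  [0, -1, 3, -14]
  [-10, 0, 4, -13]
  [-14, -15, 0, -28]
  [-6, 4, 8, 0]
D(4):
  [0, -1, 3, -14]
  [-10, 0, 4, -13]
  [-14, -15, 0, -28]
  [-6, 4, 8, 0]
Key observation: every diagonal entry stays at the unit through all rounds, so no improving cycle exists.
Answer: CONVERGES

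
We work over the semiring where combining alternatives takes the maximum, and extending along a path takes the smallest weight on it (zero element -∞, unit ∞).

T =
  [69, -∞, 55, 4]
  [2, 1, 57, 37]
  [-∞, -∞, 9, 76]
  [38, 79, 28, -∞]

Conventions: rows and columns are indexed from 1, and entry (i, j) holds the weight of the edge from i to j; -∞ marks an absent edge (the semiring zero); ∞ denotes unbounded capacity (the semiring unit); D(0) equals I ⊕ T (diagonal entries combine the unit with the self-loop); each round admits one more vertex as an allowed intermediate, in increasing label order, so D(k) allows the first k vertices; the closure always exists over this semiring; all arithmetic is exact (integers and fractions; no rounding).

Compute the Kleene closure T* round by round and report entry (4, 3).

D(0):
  [∞, -∞, 55, 4]
  [2, ∞, 57, 37]
  [-∞, -∞, ∞, 76]
  [38, 79, 28, ∞]
D(1):
  [∞, -∞, 55, 4]
  [2, ∞, 57, 37]
  [-∞, -∞, ∞, 76]
  [38, 79, 38, ∞]
D(2):
  [∞, -∞, 55, 4]
  [2, ∞, 57, 37]
  [-∞, -∞, ∞, 76]
  [38, 79, 57, ∞]
D(3):
  [∞, -∞, 55, 55]
  [2, ∞, 57, 57]
  [-∞, -∞, ∞, 76]
  [38, 79, 57, ∞]
D(4):
  [∞, 55, 55, 55]
  [38, ∞, 57, 57]
  [38, 76, ∞, 76]
  [38, 79, 57, ∞]
Answer: T*[4][3] = 57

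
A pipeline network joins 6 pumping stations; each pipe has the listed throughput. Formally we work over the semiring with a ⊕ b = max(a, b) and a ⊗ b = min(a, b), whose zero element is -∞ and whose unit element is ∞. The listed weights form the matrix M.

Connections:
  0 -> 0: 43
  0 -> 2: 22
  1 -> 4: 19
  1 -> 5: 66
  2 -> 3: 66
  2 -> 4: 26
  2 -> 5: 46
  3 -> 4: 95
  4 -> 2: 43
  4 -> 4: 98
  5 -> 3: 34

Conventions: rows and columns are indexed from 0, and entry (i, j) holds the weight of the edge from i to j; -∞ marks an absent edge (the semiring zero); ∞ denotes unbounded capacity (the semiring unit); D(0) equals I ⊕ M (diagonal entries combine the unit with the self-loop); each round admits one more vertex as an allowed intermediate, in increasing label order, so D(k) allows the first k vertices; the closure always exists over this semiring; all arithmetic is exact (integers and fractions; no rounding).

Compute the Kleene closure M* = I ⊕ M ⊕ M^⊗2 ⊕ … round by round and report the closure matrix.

D(0):
  [∞, -∞, 22, -∞, -∞, -∞]
  [-∞, ∞, -∞, -∞, 19, 66]
  [-∞, -∞, ∞, 66, 26, 46]
  [-∞, -∞, -∞, ∞, 95, -∞]
  [-∞, -∞, 43, -∞, ∞, -∞]
  [-∞, -∞, -∞, 34, -∞, ∞]
D(1):
  [∞, -∞, 22, -∞, -∞, -∞]
  [-∞, ∞, -∞, -∞, 19, 66]
  [-∞, -∞, ∞, 66, 26, 46]
  [-∞, -∞, -∞, ∞, 95, -∞]
  [-∞, -∞, 43, -∞, ∞, -∞]
  [-∞, -∞, -∞, 34, -∞, ∞]
D(2):
  [∞, -∞, 22, -∞, -∞, -∞]
  [-∞, ∞, -∞, -∞, 19, 66]
  [-∞, -∞, ∞, 66, 26, 46]
  [-∞, -∞, -∞, ∞, 95, -∞]
  [-∞, -∞, 43, -∞, ∞, -∞]
  [-∞, -∞, -∞, 34, -∞, ∞]
D(3):
  [∞, -∞, 22, 22, 22, 22]
  [-∞, ∞, -∞, -∞, 19, 66]
  [-∞, -∞, ∞, 66, 26, 46]
  [-∞, -∞, -∞, ∞, 95, -∞]
  [-∞, -∞, 43, 43, ∞, 43]
  [-∞, -∞, -∞, 34, -∞, ∞]
D(4):
  [∞, -∞, 22, 22, 22, 22]
  [-∞, ∞, -∞, -∞, 19, 66]
  [-∞, -∞, ∞, 66, 66, 46]
  [-∞, -∞, -∞, ∞, 95, -∞]
  [-∞, -∞, 43, 43, ∞, 43]
  [-∞, -∞, -∞, 34, 34, ∞]
D(5):
  [∞, -∞, 22, 22, 22, 22]
  [-∞, ∞, 19, 19, 19, 66]
  [-∞, -∞, ∞, 66, 66, 46]
  [-∞, -∞, 43, ∞, 95, 43]
  [-∞, -∞, 43, 43, ∞, 43]
  [-∞, -∞, 34, 34, 34, ∞]
D(6):
  [∞, -∞, 22, 22, 22, 22]
  [-∞, ∞, 34, 34, 34, 66]
  [-∞, -∞, ∞, 66, 66, 46]
  [-∞, -∞, 43, ∞, 95, 43]
  [-∞, -∞, 43, 43, ∞, 43]
  [-∞, -∞, 34, 34, 34, ∞]
Answer: M* = [[∞, -∞, 22, 22, 22, 22], [-∞, ∞, 34, 34, 34, 66], [-∞, -∞, ∞, 66, 66, 46], [-∞, -∞, 43, ∞, 95, 43], [-∞, -∞, 43, 43, ∞, 43], [-∞, -∞, 34, 34, 34, ∞]]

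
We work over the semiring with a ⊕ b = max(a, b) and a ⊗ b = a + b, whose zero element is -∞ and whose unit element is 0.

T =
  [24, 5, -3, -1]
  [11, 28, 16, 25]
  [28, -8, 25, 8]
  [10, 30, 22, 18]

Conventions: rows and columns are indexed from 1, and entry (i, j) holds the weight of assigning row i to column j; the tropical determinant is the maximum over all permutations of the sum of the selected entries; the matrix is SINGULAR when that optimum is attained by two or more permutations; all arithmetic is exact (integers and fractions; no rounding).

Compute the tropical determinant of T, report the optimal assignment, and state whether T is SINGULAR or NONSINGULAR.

σ = (1, 2, 3, 4): 24 + 28 + 25 + 18 = 95
σ = (1, 2, 4, 3): 24 + 28 + 8 + 22 = 82
σ = (1, 3, 2, 4): 24 + 16 + (-8) + 18 = 50
σ = (1, 3, 4, 2): 24 + 16 + 8 + 30 = 78
σ = (1, 4, 2, 3): 24 + 25 + (-8) + 22 = 63
σ = (1, 4, 3, 2): 24 + 25 + 25 + 30 = 104
σ = (2, 1, 3, 4): 5 + 11 + 25 + 18 = 59
σ = (2, 1, 4, 3): 5 + 11 + 8 + 22 = 46
σ = (2, 3, 1, 4): 5 + 16 + 28 + 18 = 67
σ = (2, 3, 4, 1): 5 + 16 + 8 + 10 = 39
σ = (2, 4, 1, 3): 5 + 25 + 28 + 22 = 80
σ = (2, 4, 3, 1): 5 + 25 + 25 + 10 = 65
σ = (3, 1, 2, 4): (-3) + 11 + (-8) + 18 = 18
σ = (3, 1, 4, 2): (-3) + 11 + 8 + 30 = 46
σ = (3, 2, 1, 4): (-3) + 28 + 28 + 18 = 71
σ = (3, 2, 4, 1): (-3) + 28 + 8 + 10 = 43
σ = (3, 4, 1, 2): (-3) + 25 + 28 + 30 = 80
σ = (3, 4, 2, 1): (-3) + 25 + (-8) + 10 = 24
σ = (4, 1, 2, 3): (-1) + 11 + (-8) + 22 = 24
σ = (4, 1, 3, 2): (-1) + 11 + 25 + 30 = 65
σ = (4, 2, 1, 3): (-1) + 28 + 28 + 22 = 77
σ = (4, 2, 3, 1): (-1) + 28 + 25 + 10 = 62
σ = (4, 3, 1, 2): (-1) + 16 + 28 + 30 = 73
σ = (4, 3, 2, 1): (-1) + 16 + (-8) + 10 = 17
Optimal value attained by: σ = (1, 4, 3, 2).
Answer: det⊕(T) = 104; verdict: NONSINGULAR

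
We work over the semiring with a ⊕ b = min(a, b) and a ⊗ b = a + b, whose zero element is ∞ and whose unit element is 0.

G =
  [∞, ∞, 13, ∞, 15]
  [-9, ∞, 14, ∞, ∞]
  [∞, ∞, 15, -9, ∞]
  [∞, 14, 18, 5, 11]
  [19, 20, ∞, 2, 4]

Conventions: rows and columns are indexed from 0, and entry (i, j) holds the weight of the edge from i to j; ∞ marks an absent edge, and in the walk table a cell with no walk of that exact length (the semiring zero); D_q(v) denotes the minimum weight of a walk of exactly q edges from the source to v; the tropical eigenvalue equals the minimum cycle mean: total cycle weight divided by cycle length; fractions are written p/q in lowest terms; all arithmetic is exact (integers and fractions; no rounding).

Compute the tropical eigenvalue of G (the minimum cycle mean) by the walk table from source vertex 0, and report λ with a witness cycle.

q=0: [0, ∞, ∞, ∞, ∞]
q=1: [∞, ∞, 13, ∞, 15]
q=2: [34, 35, 28, 4, 19]
q=3: [26, 18, 22, 9, 15]
q=4: [9, 23, 27, 13, 19]
q=5: [14, 27, 22, 18, 23]
Optimal cycle mean attained by: cycle 0->2->3->1->0, total 13 + (-9) + 14 + (-9), length 4.
Answer: λ = 9/4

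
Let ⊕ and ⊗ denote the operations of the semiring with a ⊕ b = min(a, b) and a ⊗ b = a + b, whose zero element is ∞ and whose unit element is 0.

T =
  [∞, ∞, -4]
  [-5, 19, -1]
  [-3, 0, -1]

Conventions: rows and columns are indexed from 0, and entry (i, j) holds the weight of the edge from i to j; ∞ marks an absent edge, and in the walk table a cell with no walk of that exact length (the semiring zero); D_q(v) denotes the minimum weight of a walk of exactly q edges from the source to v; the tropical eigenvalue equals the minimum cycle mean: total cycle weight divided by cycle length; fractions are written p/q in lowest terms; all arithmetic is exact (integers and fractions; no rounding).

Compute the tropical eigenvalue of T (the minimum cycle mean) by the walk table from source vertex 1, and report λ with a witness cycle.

q=0: [∞, 0, ∞]
q=1: [-5, 19, -1]
q=2: [-4, -1, -9]
q=3: [-12, -9, -10]
Optimal cycle mean attained by: cycle 0->2->0, total (-4) + (-3), length 2.
Answer: λ = -7/2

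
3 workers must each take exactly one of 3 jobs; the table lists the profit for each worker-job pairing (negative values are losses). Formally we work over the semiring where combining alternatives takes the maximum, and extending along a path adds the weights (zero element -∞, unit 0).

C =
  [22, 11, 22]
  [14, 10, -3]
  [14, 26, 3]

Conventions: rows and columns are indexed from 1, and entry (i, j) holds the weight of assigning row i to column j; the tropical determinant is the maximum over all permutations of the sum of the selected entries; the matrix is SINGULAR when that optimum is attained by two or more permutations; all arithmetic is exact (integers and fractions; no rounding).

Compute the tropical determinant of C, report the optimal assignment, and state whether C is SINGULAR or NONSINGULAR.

σ = (1, 2, 3): 22 + 10 + 3 = 35
σ = (1, 3, 2): 22 + (-3) + 26 = 45
σ = (2, 1, 3): 11 + 14 + 3 = 28
σ = (2, 3, 1): 11 + (-3) + 14 = 22
σ = (3, 1, 2): 22 + 14 + 26 = 62
σ = (3, 2, 1): 22 + 10 + 14 = 46
Optimal value attained by: σ = (3, 1, 2).
Answer: det⊕(C) = 62; verdict: NONSINGULAR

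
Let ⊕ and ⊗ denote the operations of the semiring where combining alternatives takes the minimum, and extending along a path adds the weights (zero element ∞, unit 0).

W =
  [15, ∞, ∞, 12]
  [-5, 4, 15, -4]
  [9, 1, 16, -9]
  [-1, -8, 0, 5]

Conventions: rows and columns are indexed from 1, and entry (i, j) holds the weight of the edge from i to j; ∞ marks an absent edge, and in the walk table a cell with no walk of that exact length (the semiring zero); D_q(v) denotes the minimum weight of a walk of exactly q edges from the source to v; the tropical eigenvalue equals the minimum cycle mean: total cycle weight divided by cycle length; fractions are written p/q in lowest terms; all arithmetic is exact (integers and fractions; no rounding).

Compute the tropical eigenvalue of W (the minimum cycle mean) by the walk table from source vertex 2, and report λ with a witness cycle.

q=0: [∞, 0, ∞, ∞]
q=1: [-5, 4, 15, -4]
q=2: [-5, -12, -4, 0]
q=3: [-17, -8, 0, -16]
q=4: [-17, -24, -16, -12]
Optimal cycle mean attained by: cycle 2->4->2, total (-4) + (-8), length 2.
Answer: λ = -6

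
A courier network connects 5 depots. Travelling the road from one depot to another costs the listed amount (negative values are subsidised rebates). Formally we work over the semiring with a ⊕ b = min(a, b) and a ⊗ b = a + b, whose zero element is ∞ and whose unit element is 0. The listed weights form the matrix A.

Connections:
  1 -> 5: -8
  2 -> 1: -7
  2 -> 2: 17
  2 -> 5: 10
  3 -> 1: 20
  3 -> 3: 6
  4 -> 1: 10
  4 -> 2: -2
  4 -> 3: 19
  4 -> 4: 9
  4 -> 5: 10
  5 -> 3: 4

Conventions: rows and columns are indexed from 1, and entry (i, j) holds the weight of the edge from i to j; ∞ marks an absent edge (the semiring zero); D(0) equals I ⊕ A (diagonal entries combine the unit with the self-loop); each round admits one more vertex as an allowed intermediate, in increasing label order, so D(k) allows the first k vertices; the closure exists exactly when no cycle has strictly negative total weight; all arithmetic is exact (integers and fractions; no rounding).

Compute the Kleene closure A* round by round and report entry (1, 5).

D(0):
  [0, ∞, ∞, ∞, -8]
  [-7, 0, ∞, ∞, 10]
  [20, ∞, 0, ∞, ∞]
  [10, -2, 19, 0, 10]
  [∞, ∞, 4, ∞, 0]
D(1):
  [0, ∞, ∞, ∞, -8]
  [-7, 0, ∞, ∞, -15]
  [20, ∞, 0, ∞, 12]
  [10, -2, 19, 0, 2]
  [∞, ∞, 4, ∞, 0]
D(2):
  [0, ∞, ∞, ∞, -8]
  [-7, 0, ∞, ∞, -15]
  [20, ∞, 0, ∞, 12]
  [-9, -2, 19, 0, -17]
  [∞, ∞, 4, ∞, 0]
D(3):
  [0, ∞, ∞, ∞, -8]
  [-7, 0, ∞, ∞, -15]
  [20, ∞, 0, ∞, 12]
  [-9, -2, 19, 0, -17]
  [24, ∞, 4, ∞, 0]
D(4):
  [0, ∞, ∞, ∞, -8]
  [-7, 0, ∞, ∞, -15]
  [20, ∞, 0, ∞, 12]
  [-9, -2, 19, 0, -17]
  [24, ∞, 4, ∞, 0]
D(5):
  [0, ∞, -4, ∞, -8]
  [-7, 0, -11, ∞, -15]
  [20, ∞, 0, ∞, 12]
  [-9, -2, -13, 0, -17]
  [24, ∞, 4, ∞, 0]
Answer: A*[1][5] = -8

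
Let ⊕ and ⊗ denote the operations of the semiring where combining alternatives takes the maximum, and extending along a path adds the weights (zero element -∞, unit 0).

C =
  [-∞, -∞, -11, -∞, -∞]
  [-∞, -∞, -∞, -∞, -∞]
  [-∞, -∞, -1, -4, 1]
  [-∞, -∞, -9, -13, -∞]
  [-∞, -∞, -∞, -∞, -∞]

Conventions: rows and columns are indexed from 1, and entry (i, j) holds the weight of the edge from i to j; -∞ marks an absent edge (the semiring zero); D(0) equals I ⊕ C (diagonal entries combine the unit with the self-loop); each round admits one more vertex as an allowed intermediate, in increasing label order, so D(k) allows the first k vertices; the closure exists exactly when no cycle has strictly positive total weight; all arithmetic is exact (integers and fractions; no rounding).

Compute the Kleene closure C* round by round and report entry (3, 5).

D(0):
  [0, -∞, -11, -∞, -∞]
  [-∞, 0, -∞, -∞, -∞]
  [-∞, -∞, 0, -4, 1]
  [-∞, -∞, -9, 0, -∞]
  [-∞, -∞, -∞, -∞, 0]
D(1):
  [0, -∞, -11, -∞, -∞]
  [-∞, 0, -∞, -∞, -∞]
  [-∞, -∞, 0, -4, 1]
  [-∞, -∞, -9, 0, -∞]
  [-∞, -∞, -∞, -∞, 0]
D(2):
  [0, -∞, -11, -∞, -∞]
  [-∞, 0, -∞, -∞, -∞]
  [-∞, -∞, 0, -4, 1]
  [-∞, -∞, -9, 0, -∞]
  [-∞, -∞, -∞, -∞, 0]
D(3):
  [0, -∞, -11, -15, -10]
  [-∞, 0, -∞, -∞, -∞]
  [-∞, -∞, 0, -4, 1]
  [-∞, -∞, -9, 0, -8]
  [-∞, -∞, -∞, -∞, 0]
D(4):
  [0, -∞, -11, -15, -10]
  [-∞, 0, -∞, -∞, -∞]
  [-∞, -∞, 0, -4, 1]
  [-∞, -∞, -9, 0, -8]
  [-∞, -∞, -∞, -∞, 0]
D(5):
  [0, -∞, -11, -15, -10]
  [-∞, 0, -∞, -∞, -∞]
  [-∞, -∞, 0, -4, 1]
  [-∞, -∞, -9, 0, -8]
  [-∞, -∞, -∞, -∞, 0]
Answer: C*[3][5] = 1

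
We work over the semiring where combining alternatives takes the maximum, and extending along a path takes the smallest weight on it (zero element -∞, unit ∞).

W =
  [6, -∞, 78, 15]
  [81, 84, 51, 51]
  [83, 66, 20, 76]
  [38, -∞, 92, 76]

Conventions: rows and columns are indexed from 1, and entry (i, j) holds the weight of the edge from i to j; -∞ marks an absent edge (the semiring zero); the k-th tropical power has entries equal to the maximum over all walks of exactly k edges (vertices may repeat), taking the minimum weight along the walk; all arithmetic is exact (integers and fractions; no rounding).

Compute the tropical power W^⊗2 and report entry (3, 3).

W^⊗2:
  [78, 66, 20, 76]
  [81, 84, 78, 51]
  [66, 66, 78, 76]
  [83, 66, 76, 76]
Key observation: the optimum is the walk 3->1->3, with weight 83 min 78 = 78.
Optimal value attained by: walk 3->1->3.
Answer: (W^⊗2)[3][3] = 78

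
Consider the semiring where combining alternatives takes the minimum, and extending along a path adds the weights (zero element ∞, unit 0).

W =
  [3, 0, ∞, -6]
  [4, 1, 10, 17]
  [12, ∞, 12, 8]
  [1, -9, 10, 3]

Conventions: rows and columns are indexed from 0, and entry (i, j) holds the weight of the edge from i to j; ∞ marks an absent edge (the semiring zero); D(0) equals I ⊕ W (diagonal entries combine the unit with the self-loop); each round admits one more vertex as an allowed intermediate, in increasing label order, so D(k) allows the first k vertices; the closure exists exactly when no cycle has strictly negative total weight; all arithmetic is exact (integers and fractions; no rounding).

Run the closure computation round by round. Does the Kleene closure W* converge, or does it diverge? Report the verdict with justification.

D(0):
  [0, 0, ∞, -6]
  [4, 0, 10, 17]
  [12, ∞, 0, 8]
  [1, -9, 10, 0]
Detection: at round 1, diagonal entry (3, 3) turns strictly negative.
Key observation: the cycle 3->0->3 has total weight 1 + (-6), which is strictly negative.
Answer: DIVERGES — negative cycle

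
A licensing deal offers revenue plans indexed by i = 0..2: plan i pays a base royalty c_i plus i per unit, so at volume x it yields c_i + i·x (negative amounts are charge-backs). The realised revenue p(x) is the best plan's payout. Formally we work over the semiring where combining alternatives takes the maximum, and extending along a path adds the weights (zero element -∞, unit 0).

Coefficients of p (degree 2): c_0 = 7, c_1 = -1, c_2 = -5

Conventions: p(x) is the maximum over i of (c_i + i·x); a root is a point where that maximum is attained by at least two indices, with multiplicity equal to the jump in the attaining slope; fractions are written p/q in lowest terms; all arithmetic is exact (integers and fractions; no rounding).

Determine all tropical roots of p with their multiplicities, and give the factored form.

hull edge (i=0, c=7) to (i=2, c=-5): slope -6, span 2
Factored form: p(x) = -5 ⊗ (x ⊕ 6) ⊗ (x ⊕ 6)
Answer: roots = 6 (mult 2)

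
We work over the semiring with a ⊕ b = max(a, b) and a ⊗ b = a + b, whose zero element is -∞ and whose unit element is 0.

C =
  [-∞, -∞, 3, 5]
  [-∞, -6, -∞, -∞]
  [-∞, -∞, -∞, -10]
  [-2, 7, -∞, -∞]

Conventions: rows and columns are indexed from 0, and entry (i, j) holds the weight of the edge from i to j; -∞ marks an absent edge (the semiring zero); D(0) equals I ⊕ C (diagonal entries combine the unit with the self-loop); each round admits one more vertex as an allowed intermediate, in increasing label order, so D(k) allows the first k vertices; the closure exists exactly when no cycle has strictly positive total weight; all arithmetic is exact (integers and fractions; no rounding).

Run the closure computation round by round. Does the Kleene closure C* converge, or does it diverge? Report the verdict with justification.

D(0):
  [0, -∞, 3, 5]
  [-∞, 0, -∞, -∞]
  [-∞, -∞, 0, -10]
  [-2, 7, -∞, 0]
Detection: at round 1, diagonal entry (3, 3) turns strictly positive.
Key observation: the cycle 3->0->3 has total weight (-2) + 5, which is strictly positive.
Answer: DIVERGES — positive cycle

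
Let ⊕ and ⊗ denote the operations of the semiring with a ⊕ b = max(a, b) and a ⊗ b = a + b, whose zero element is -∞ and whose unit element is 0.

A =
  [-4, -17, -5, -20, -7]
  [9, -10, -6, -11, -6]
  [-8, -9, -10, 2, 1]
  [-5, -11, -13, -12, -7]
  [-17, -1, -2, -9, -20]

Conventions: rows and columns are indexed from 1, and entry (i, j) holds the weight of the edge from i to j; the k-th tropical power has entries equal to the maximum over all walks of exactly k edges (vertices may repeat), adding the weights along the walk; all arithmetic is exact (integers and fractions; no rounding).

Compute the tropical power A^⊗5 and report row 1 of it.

A^⊗2:
  [-8, -8, -9, -3, -4]
  [5, -7, 4, -4, 2]
  [0, 0, -1, -8, -5]
  [-2, -8, -9, -11, -12]
  [8, -11, -7, 0, -1]
A^⊗3:
  [1, -5, -6, -7, -8]
  [2, 1, 0, 6, 5]
  [9, -6, -5, 1, 0]
  [1, -13, -7, -7, -8]
  [4, -2, 3, -5, 1]
A^⊗4:
  [4, -9, -4, -4, -5]
  [10, 4, 3, 2, 1]
  [5, -1, 4, -3, 2]
  [-3, -9, -4, -5, -6]
  [7, 0, -1, 5, 4]
A^⊗5:
  [0, -6, -1, -2, -3]
  [13, 0, 5, 5, 4]
  [8, 1, 0, 6, 5]
  [0, -7, -8, -2, -3]
  [9, 3, 2, 1, 0]
Answer: row 1 of A^⊗5 = [0, -6, -1, -2, -3]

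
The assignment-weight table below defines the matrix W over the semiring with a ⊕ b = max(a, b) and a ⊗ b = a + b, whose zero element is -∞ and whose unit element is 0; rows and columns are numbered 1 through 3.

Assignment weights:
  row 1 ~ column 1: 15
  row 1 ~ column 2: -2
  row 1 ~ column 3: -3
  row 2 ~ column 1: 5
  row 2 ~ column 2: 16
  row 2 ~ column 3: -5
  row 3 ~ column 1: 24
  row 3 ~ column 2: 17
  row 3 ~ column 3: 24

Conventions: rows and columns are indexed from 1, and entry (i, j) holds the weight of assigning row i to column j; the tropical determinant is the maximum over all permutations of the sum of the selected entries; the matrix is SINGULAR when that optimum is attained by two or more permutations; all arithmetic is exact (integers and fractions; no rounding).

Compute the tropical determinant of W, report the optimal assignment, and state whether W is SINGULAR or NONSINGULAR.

σ = (1, 2, 3): 15 + 16 + 24 = 55
σ = (1, 3, 2): 15 + (-5) + 17 = 27
σ = (2, 1, 3): (-2) + 5 + 24 = 27
σ = (2, 3, 1): (-2) + (-5) + 24 = 17
σ = (3, 1, 2): (-3) + 5 + 17 = 19
σ = (3, 2, 1): (-3) + 16 + 24 = 37
Optimal value attained by: σ = (1, 2, 3).
Answer: det⊕(W) = 55; verdict: NONSINGULAR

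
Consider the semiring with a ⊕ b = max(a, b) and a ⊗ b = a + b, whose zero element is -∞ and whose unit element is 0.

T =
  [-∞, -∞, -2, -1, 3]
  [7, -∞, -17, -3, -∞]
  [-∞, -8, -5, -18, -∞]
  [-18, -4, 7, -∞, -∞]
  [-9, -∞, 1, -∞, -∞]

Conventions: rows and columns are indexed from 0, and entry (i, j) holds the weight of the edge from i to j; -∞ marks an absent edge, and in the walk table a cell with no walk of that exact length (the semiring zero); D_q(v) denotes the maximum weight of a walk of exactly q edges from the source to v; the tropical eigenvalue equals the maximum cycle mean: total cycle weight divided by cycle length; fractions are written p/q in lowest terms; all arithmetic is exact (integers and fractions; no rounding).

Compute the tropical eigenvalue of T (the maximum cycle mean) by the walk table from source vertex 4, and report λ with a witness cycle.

q=0: [-∞, -∞, -∞, -∞, 0]
q=1: [-9, -∞, 1, -∞, -∞]
q=2: [-∞, -7, -4, -10, -6]
q=3: [0, -12, -3, -10, -∞]
q=4: [-5, -11, -2, -1, 3]
q=5: [-4, -5, 6, -6, -2]
Optimal cycle mean attained by: cycle 0->3->2->1->0, total (-1) + 7 + (-8) + 7, length 4.
Answer: λ = 5/4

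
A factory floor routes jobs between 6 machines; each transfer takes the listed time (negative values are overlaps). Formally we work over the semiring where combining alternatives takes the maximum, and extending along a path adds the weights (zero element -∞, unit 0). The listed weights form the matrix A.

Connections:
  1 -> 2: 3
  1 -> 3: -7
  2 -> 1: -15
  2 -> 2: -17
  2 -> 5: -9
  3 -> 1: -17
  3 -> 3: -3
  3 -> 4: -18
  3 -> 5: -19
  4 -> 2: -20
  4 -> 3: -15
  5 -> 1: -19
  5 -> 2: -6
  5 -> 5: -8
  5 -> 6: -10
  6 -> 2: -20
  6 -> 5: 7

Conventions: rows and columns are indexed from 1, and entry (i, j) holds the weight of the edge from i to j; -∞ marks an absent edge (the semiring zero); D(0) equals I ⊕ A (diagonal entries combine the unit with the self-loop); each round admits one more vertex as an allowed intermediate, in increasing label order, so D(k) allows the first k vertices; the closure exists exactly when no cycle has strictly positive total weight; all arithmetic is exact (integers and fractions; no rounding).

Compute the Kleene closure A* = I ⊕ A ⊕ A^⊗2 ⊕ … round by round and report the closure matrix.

D(0):
  [0, 3, -7, -∞, -∞, -∞]
  [-15, 0, -∞, -∞, -9, -∞]
  [-17, -∞, 0, -18, -19, -∞]
  [-∞, -20, -15, 0, -∞, -∞]
  [-19, -6, -∞, -∞, 0, -10]
  [-∞, -20, -∞, -∞, 7, 0]
D(1):
  [0, 3, -7, -∞, -∞, -∞]
  [-15, 0, -22, -∞, -9, -∞]
  [-17, -14, 0, -18, -19, -∞]
  [-∞, -20, -15, 0, -∞, -∞]
  [-19, -6, -26, -∞, 0, -10]
  [-∞, -20, -∞, -∞, 7, 0]
D(2):
  [0, 3, -7, -∞, -6, -∞]
  [-15, 0, -22, -∞, -9, -∞]
  [-17, -14, 0, -18, -19, -∞]
  [-35, -20, -15, 0, -29, -∞]
  [-19, -6, -26, -∞, 0, -10]
  [-35, -20, -42, -∞, 7, 0]
D(3):
  [0, 3, -7, -25, -6, -∞]
  [-15, 0, -22, -40, -9, -∞]
  [-17, -14, 0, -18, -19, -∞]
  [-32, -20, -15, 0, -29, -∞]
  [-19, -6, -26, -44, 0, -10]
  [-35, -20, -42, -60, 7, 0]
D(4):
  [0, 3, -7, -25, -6, -∞]
  [-15, 0, -22, -40, -9, -∞]
  [-17, -14, 0, -18, -19, -∞]
  [-32, -20, -15, 0, -29, -∞]
  [-19, -6, -26, -44, 0, -10]
  [-35, -20, -42, -60, 7, 0]
D(5):
  [0, 3, -7, -25, -6, -16]
  [-15, 0, -22, -40, -9, -19]
  [-17, -14, 0, -18, -19, -29]
  [-32, -20, -15, 0, -29, -39]
  [-19, -6, -26, -44, 0, -10]
  [-12, 1, -19, -37, 7, 0]
D(6):
  [0, 3, -7, -25, -6, -16]
  [-15, 0, -22, -40, -9, -19]
  [-17, -14, 0, -18, -19, -29]
  [-32, -20, -15, 0, -29, -39]
  [-19, -6, -26, -44, 0, -10]
  [-12, 1, -19, -37, 7, 0]
Answer: A* = [[0, 3, -7, -25, -6, -16], [-15, 0, -22, -40, -9, -19], [-17, -14, 0, -18, -19, -29], [-32, -20, -15, 0, -29, -39], [-19, -6, -26, -44, 0, -10], [-12, 1, -19, -37, 7, 0]]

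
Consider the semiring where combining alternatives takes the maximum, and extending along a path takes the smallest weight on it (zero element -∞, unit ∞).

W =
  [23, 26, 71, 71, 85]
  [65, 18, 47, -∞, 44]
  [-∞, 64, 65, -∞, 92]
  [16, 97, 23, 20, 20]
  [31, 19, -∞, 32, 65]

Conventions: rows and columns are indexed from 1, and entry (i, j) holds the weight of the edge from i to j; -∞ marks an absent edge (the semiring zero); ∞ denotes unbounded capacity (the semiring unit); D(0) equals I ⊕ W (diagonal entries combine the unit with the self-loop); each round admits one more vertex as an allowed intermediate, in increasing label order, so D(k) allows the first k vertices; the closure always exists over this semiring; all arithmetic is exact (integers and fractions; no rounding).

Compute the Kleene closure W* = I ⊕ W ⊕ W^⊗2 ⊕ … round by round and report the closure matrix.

D(0):
  [∞, 26, 71, 71, 85]
  [65, ∞, 47, -∞, 44]
  [-∞, 64, ∞, -∞, 92]
  [16, 97, 23, ∞, 20]
  [31, 19, -∞, 32, ∞]
D(1):
  [∞, 26, 71, 71, 85]
  [65, ∞, 65, 65, 65]
  [-∞, 64, ∞, -∞, 92]
  [16, 97, 23, ∞, 20]
  [31, 26, 31, 32, ∞]
D(2):
  [∞, 26, 71, 71, 85]
  [65, ∞, 65, 65, 65]
  [64, 64, ∞, 64, 92]
  [65, 97, 65, ∞, 65]
  [31, 26, 31, 32, ∞]
D(3):
  [∞, 64, 71, 71, 85]
  [65, ∞, 65, 65, 65]
  [64, 64, ∞, 64, 92]
  [65, 97, 65, ∞, 65]
  [31, 31, 31, 32, ∞]
D(4):
  [∞, 71, 71, 71, 85]
  [65, ∞, 65, 65, 65]
  [64, 64, ∞, 64, 92]
  [65, 97, 65, ∞, 65]
  [32, 32, 32, 32, ∞]
D(5):
  [∞, 71, 71, 71, 85]
  [65, ∞, 65, 65, 65]
  [64, 64, ∞, 64, 92]
  [65, 97, 65, ∞, 65]
  [32, 32, 32, 32, ∞]
Answer: W* = [[∞, 71, 71, 71, 85], [65, ∞, 65, 65, 65], [64, 64, ∞, 64, 92], [65, 97, 65, ∞, 65], [32, 32, 32, 32, ∞]]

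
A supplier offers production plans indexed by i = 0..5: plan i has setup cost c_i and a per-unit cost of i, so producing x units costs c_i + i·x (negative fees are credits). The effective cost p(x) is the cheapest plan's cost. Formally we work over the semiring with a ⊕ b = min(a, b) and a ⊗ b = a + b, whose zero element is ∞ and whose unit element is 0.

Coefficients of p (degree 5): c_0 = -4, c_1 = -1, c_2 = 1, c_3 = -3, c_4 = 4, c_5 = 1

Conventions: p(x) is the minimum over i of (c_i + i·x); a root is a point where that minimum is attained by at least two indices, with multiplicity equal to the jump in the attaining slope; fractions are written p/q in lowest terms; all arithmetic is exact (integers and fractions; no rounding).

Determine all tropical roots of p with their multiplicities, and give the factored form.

hull edge (i=0, c=-4) to (i=3, c=-3): slope 1/3, span 3
hull edge (i=3, c=-3) to (i=5, c=1): slope 2, span 2
Factored form: p(x) = 1 ⊗ (x ⊕ (-2)) ⊗ (x ⊕ (-2)) ⊗ (x ⊕ (-1/3)) ⊗ (x ⊕ (-1/3)) ⊗ (x ⊕ (-1/3))
Answer: roots = -2 (mult 2), -1/3 (mult 3)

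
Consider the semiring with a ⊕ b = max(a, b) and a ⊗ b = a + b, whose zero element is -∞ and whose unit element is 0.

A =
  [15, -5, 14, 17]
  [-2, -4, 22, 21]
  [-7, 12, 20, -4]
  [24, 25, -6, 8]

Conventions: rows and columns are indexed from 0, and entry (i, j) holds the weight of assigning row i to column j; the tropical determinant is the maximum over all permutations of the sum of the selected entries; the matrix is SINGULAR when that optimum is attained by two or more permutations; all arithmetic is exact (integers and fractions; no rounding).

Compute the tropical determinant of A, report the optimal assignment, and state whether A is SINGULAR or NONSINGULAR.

σ = (0, 1, 2, 3): 15 + (-4) + 20 + 8 = 39
σ = (0, 1, 3, 2): 15 + (-4) + (-4) + (-6) = 1
σ = (0, 2, 1, 3): 15 + 22 + 12 + 8 = 57
σ = (0, 2, 3, 1): 15 + 22 + (-4) + 25 = 58
σ = (0, 3, 1, 2): 15 + 21 + 12 + (-6) = 42
σ = (0, 3, 2, 1): 15 + 21 + 20 + 25 = 81
σ = (1, 0, 2, 3): (-5) + (-2) + 20 + 8 = 21
σ = (1, 0, 3, 2): (-5) + (-2) + (-4) + (-6) = -17
σ = (1, 2, 0, 3): (-5) + 22 + (-7) + 8 = 18
σ = (1, 2, 3, 0): (-5) + 22 + (-4) + 24 = 37
σ = (1, 3, 0, 2): (-5) + 21 + (-7) + (-6) = 3
σ = (1, 3, 2, 0): (-5) + 21 + 20 + 24 = 60
σ = (2, 0, 1, 3): 14 + (-2) + 12 + 8 = 32
σ = (2, 0, 3, 1): 14 + (-2) + (-4) + 25 = 33
σ = (2, 1, 0, 3): 14 + (-4) + (-7) + 8 = 11
σ = (2, 1, 3, 0): 14 + (-4) + (-4) + 24 = 30
σ = (2, 3, 0, 1): 14 + 21 + (-7) + 25 = 53
σ = (2, 3, 1, 0): 14 + 21 + 12 + 24 = 71
σ = (3, 0, 1, 2): 17 + (-2) + 12 + (-6) = 21
σ = (3, 0, 2, 1): 17 + (-2) + 20 + 25 = 60
σ = (3, 1, 0, 2): 17 + (-4) + (-7) + (-6) = 0
σ = (3, 1, 2, 0): 17 + (-4) + 20 + 24 = 57
σ = (3, 2, 0, 1): 17 + 22 + (-7) + 25 = 57
σ = (3, 2, 1, 0): 17 + 22 + 12 + 24 = 75
Optimal value attained by: σ = (0, 3, 2, 1).
Answer: det⊕(A) = 81; verdict: NONSINGULAR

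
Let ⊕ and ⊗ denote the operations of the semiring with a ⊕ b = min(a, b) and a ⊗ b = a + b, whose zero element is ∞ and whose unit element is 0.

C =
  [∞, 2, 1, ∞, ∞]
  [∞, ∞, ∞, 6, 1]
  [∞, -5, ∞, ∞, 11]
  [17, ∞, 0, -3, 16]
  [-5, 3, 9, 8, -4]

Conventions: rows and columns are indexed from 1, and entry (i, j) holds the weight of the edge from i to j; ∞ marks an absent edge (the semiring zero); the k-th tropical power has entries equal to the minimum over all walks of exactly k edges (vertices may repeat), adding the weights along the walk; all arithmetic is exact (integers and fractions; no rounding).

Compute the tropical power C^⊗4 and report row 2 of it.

C^⊗2:
  [∞, -4, ∞, 8, 3]
  [-4, 4, 6, 3, -3]
  [6, 14, 20, 1, -4]
  [11, -5, -3, -6, 11]
  [-9, -3, -4, 4, -8]
C^⊗3:
  [-2, 6, 8, 2, -3]
  [-8, -2, -3, 0, -7]
  [-9, -1, 1, -2, -8]
  [6, -8, -6, -9, -4]
  [-13, -9, -8, 0, -12]
C^⊗4:
  [-8, 0, -1, -1, -7]
  [-12, -8, -7, -3, -11]
  [-13, -7, -8, -5, -12]
  [-9, -11, -9, -12, -8]
  [-17, -13, -12, -4, -16]
Answer: row 2 of C^⊗4 = [-12, -8, -7, -3, -11]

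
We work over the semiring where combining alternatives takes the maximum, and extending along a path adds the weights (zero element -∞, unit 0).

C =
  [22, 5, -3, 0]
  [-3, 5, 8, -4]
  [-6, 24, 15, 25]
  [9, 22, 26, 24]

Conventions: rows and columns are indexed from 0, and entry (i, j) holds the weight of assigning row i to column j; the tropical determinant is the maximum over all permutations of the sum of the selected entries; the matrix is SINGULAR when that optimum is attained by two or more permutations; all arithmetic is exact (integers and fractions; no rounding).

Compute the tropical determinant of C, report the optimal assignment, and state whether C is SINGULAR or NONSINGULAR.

σ = (0, 1, 2, 3): 22 + 5 + 15 + 24 = 66
σ = (0, 1, 3, 2): 22 + 5 + 25 + 26 = 78
σ = (0, 2, 1, 3): 22 + 8 + 24 + 24 = 78
σ = (0, 2, 3, 1): 22 + 8 + 25 + 22 = 77
σ = (0, 3, 1, 2): 22 + (-4) + 24 + 26 = 68
σ = (0, 3, 2, 1): 22 + (-4) + 15 + 22 = 55
σ = (1, 0, 2, 3): 5 + (-3) + 15 + 24 = 41
σ = (1, 0, 3, 2): 5 + (-3) + 25 + 26 = 53
σ = (1, 2, 0, 3): 5 + 8 + (-6) + 24 = 31
σ = (1, 2, 3, 0): 5 + 8 + 25 + 9 = 47
σ = (1, 3, 0, 2): 5 + (-4) + (-6) + 26 = 21
σ = (1, 3, 2, 0): 5 + (-4) + 15 + 9 = 25
σ = (2, 0, 1, 3): (-3) + (-3) + 24 + 24 = 42
σ = (2, 0, 3, 1): (-3) + (-3) + 25 + 22 = 41
σ = (2, 1, 0, 3): (-3) + 5 + (-6) + 24 = 20
σ = (2, 1, 3, 0): (-3) + 5 + 25 + 9 = 36
σ = (2, 3, 0, 1): (-3) + (-4) + (-6) + 22 = 9
σ = (2, 3, 1, 0): (-3) + (-4) + 24 + 9 = 26
σ = (3, 0, 1, 2): 0 + (-3) + 24 + 26 = 47
σ = (3, 0, 2, 1): 0 + (-3) + 15 + 22 = 34
σ = (3, 1, 0, 2): 0 + 5 + (-6) + 26 = 25
σ = (3, 1, 2, 0): 0 + 5 + 15 + 9 = 29
σ = (3, 2, 0, 1): 0 + 8 + (-6) + 22 = 24
σ = (3, 2, 1, 0): 0 + 8 + 24 + 9 = 41
Optimal value attained by: σ = (0, 1, 3, 2).
Answer: det⊕(C) = 78; verdict: SINGULAR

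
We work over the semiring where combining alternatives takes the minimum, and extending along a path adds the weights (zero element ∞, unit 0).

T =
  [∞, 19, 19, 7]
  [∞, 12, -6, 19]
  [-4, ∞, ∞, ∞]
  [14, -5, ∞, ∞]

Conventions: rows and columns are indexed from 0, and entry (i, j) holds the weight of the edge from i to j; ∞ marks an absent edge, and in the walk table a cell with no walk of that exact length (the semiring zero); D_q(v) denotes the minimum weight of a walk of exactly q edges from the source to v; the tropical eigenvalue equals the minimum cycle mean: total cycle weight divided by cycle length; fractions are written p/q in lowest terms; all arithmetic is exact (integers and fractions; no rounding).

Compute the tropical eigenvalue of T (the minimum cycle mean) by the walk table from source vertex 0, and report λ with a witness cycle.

q=0: [0, ∞, ∞, ∞]
q=1: [∞, 19, 19, 7]
q=2: [15, 2, 13, 38]
q=3: [9, 14, -4, 21]
q=4: [-8, 16, 8, 16]
Optimal cycle mean attained by: cycle 0->3->1->2->0, total 7 + (-5) + (-6) + (-4), length 4.
Answer: λ = -2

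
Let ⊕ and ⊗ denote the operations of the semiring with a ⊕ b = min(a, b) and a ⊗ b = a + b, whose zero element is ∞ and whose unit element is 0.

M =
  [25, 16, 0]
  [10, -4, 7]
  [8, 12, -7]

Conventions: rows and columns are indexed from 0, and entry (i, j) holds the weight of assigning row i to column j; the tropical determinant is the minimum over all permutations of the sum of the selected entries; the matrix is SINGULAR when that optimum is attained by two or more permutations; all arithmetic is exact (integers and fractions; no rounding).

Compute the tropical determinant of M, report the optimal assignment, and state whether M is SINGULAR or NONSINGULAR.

σ = (0, 1, 2): 25 + (-4) + (-7) = 14
σ = (0, 2, 1): 25 + 7 + 12 = 44
σ = (1, 0, 2): 16 + 10 + (-7) = 19
σ = (1, 2, 0): 16 + 7 + 8 = 31
σ = (2, 0, 1): 0 + 10 + 12 = 22
σ = (2, 1, 0): 0 + (-4) + 8 = 4
Optimal value attained by: σ = (2, 1, 0).
Answer: det⊕(M) = 4; verdict: NONSINGULAR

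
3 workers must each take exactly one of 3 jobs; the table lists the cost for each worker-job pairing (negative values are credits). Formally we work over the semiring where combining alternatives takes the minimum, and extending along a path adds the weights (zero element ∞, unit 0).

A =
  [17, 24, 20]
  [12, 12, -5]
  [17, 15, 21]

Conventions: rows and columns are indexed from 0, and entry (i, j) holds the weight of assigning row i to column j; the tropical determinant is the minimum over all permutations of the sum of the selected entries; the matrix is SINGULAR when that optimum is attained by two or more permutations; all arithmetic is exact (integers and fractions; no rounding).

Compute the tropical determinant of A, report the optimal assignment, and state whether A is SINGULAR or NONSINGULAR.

σ = (0, 1, 2): 17 + 12 + 21 = 50
σ = (0, 2, 1): 17 + (-5) + 15 = 27
σ = (1, 0, 2): 24 + 12 + 21 = 57
σ = (1, 2, 0): 24 + (-5) + 17 = 36
σ = (2, 0, 1): 20 + 12 + 15 = 47
σ = (2, 1, 0): 20 + 12 + 17 = 49
Optimal value attained by: σ = (0, 2, 1).
Answer: det⊕(A) = 27; verdict: NONSINGULAR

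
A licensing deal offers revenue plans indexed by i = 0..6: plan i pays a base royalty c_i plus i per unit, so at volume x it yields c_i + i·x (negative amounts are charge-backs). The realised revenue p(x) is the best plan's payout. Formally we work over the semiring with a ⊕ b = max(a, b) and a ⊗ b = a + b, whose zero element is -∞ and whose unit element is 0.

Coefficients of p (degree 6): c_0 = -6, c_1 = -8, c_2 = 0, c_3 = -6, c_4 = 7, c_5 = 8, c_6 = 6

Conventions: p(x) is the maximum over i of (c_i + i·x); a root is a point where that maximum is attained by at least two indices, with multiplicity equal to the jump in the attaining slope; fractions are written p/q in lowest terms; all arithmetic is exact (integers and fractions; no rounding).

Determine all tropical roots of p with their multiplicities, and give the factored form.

hull edge (i=0, c=-6) to (i=4, c=7): slope 13/4, span 4
hull edge (i=4, c=7) to (i=5, c=8): slope 1, span 1
hull edge (i=5, c=8) to (i=6, c=6): slope -2, span 1
Factored form: p(x) = 6 ⊗ (x ⊕ (-13/4)) ⊗ (x ⊕ (-13/4)) ⊗ (x ⊕ (-13/4)) ⊗ (x ⊕ (-13/4)) ⊗ (x ⊕ (-1)) ⊗ (x ⊕ 2)
Answer: roots = -13/4 (mult 4), -1 (mult 1), 2 (mult 1)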